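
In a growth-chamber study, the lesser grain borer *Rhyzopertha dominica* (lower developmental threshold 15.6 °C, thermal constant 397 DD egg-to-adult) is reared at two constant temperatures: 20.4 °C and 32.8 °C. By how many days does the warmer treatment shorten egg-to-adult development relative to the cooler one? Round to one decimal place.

At 20.4 °C: 397 / (20.4 − 15.6) = 397 / 4.8 = 82.708 d.
At 32.8 °C: 397 / (32.8 − 15.6) = 397 / 17.2 = 23.081 d.
Difference = |82.708 − 23.081| = 59.627 ≈ 59.6 days.

59.6 days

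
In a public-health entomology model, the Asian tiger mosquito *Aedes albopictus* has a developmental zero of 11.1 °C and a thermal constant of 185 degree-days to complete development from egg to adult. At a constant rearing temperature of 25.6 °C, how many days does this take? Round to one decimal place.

Daily accumulation = 25.6 − 11.1 = 14.5 DD/day.
Duration = 185 / 14.5 = 12.759 ≈ 12.8 days.

12.8 days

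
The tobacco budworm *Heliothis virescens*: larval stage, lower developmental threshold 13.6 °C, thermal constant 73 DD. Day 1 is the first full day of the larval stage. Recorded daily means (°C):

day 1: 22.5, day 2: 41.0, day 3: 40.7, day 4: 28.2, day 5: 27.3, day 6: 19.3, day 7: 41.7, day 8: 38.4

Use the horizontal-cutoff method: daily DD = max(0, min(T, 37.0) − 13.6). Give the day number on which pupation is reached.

day 5

Daily DD above 13.6 °C (capped at 23.4): 8.9, 23.4, 23.4, 14.6, 13.7, 5.7, 23.4, 23.4.
Cumulative: 8.9, 32.3, 55.7, 70.3, 84.0, 89.7, 113.1, 136.5.
The total first reaches 73 DD on day 5.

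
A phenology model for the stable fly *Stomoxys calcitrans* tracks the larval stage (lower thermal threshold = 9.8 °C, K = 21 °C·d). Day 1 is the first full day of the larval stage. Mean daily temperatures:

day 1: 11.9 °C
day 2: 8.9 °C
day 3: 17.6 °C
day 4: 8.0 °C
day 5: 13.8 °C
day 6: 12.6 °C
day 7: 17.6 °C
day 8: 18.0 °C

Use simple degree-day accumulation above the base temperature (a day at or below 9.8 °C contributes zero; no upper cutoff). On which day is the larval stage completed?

Daily DD above 9.8 °C: 2.1, 0.0, 7.8, 0.0, 4.0, 2.8, 7.8, 8.2.
Cumulative: 2.1, 2.1, 9.9, 9.9, 13.9, 16.7, 24.5, 32.7.
The total first reaches 21 DD on day 7.

day 7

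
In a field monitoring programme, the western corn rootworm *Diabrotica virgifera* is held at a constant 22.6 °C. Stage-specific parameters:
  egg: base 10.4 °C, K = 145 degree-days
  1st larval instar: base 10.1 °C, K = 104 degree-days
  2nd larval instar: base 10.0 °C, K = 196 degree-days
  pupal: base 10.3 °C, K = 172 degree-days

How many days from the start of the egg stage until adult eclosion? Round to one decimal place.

49.7 days

egg: 145 / (22.6 − 10.4) = 145 / 12.2 = 11.885 d.
1st larval instar: 104 / (22.6 − 10.1) = 104 / 12.5 = 8.320 d.
2nd larval instar: 196 / (22.6 − 10.0) = 196 / 12.6 = 15.556 d.
pupal: 172 / (22.6 − 10.3) = 172 / 12.3 = 13.984 d.
Sum = 49.745 ≈ 49.7 days.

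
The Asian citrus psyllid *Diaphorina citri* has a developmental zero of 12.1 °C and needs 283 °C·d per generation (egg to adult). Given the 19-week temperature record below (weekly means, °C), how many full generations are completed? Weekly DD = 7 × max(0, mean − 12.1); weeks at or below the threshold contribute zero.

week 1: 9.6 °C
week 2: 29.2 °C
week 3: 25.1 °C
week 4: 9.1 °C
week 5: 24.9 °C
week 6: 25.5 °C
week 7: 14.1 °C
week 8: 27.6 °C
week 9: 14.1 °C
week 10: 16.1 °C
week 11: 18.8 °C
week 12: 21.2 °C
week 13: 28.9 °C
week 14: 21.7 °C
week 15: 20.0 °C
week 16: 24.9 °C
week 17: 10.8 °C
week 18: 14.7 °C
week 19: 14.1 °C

Weekly DD (7 × max(0, T̄ − 12.1)): 0.0, 119.7, 91.0, 0.0, 89.6, 93.8, 14.0, 108.5, 14.0, 28.0, 46.9, 63.7, 117.6, 67.2, 55.3, 89.6, 0.0, 18.2, 14.0.
Season total = 1031.1 DD.
Complete generations = ⌊1031.1 / 283⌋ = 3.

3 generations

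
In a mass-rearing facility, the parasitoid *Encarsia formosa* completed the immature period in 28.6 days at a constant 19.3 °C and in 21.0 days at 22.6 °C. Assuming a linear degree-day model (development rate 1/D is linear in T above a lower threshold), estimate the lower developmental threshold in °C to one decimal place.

Under the model K = D·(T − T_b), so D₁·(T₁ − T_b) = D₂·(T₂ − T_b).
28.6·(19.3 − T_b) = 21.0·(22.6 − T_b)
T_b = (28.6·19.3 − 21.0·22.6) / (28.6 − 21.0) = 77.38 / 7.6 = 10.182 °C ≈ 10.2 °C.

10.2 °C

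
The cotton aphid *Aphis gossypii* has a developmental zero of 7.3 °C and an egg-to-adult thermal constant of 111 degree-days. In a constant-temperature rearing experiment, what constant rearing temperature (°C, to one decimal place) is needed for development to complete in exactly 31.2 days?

Required daily accumulation = 111 / 31.2 = 3.558 DD/day.
T = T_base + 3.558 = 7.3 + 3.558 = 10.858 ≈ 10.9 °C.

10.9 °C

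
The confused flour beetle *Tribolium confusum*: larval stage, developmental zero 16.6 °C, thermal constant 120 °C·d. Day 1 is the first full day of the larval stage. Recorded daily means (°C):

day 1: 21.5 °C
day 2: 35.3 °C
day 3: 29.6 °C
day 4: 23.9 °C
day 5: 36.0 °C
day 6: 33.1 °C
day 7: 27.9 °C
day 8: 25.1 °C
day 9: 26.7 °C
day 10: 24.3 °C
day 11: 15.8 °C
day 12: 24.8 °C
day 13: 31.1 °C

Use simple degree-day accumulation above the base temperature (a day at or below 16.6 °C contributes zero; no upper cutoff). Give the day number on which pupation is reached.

Daily DD above 16.6 °C: 4.9, 18.7, 13.0, 7.3, 19.4, 16.5, 11.3, 8.5, 10.1, 7.7, 0.0, 8.2, 14.5.
Cumulative: 4.9, 23.6, 36.6, 43.9, 63.3, 79.8, 91.1, 99.6, 109.7, 117.4, 117.4, 125.6, 140.1.
The total first reaches 120 DD on day 12.

day 12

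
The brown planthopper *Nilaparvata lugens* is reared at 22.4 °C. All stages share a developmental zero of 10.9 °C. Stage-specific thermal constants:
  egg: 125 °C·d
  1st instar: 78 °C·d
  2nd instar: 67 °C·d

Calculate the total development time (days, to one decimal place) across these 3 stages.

Daily accumulation at 22.4 °C = 22.4 − 10.9 = 11.5 DD/day.
Total K = 125 + 78 + 67 = 270 DD.
Total duration = 270 / 11.5 = 23.478 ≈ 23.5 days.

23.5 days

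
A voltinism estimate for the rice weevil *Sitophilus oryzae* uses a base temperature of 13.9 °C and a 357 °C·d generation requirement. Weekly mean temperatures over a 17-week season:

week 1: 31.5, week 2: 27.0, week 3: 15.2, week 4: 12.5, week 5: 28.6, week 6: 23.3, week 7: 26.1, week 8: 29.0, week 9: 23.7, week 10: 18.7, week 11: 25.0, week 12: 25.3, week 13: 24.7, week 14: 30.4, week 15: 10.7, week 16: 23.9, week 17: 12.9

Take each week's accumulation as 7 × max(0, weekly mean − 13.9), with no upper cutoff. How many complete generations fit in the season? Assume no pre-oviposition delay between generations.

Weekly DD (7 × max(0, T̄ − 13.9)): 123.2, 91.7, 9.1, 0.0, 102.9, 65.8, 85.4, 105.7, 68.6, 33.6, 77.7, 79.8, 75.6, 115.5, 0.0, 70.0, 0.0.
Season total = 1104.6 DD.
Complete generations = ⌊1104.6 / 357⌋ = 3.

3 generations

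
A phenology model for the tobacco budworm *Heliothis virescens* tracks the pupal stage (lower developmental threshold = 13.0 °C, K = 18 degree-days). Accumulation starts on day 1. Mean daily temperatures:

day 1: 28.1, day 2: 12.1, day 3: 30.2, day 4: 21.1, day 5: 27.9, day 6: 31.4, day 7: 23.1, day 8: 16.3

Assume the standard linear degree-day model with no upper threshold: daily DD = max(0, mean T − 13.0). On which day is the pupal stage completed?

Daily DD above 13.0 °C: 15.1, 0.0, 17.2, 8.1, 14.9, 18.4, 10.1, 3.3.
Cumulative: 15.1, 15.1, 32.3, 40.4, 55.3, 73.7, 83.8, 87.1.
The total first reaches 18 DD on day 3.

day 3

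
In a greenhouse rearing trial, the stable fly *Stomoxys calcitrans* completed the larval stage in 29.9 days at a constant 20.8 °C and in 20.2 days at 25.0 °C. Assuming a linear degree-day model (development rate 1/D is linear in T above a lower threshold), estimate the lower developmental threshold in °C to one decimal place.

Under the model K = D·(T − T_b), so D₁·(T₁ − T_b) = D₂·(T₂ − T_b).
29.9·(20.8 − T_b) = 20.2·(25.0 − T_b)
T_b = (29.9·20.8 − 20.2·25.0) / (29.9 − 20.2) = 116.92 / 9.7 = 12.054 °C ≈ 12.1 °C.

12.1 °C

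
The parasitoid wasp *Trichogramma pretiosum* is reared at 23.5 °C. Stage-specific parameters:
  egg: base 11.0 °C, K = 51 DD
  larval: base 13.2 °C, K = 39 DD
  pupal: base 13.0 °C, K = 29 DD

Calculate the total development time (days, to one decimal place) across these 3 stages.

egg: 51 / (23.5 − 11.0) = 51 / 12.5 = 4.080 d.
larval: 39 / (23.5 − 13.2) = 39 / 10.3 = 3.786 d.
pupal: 29 / (23.5 − 13.0) = 29 / 10.5 = 2.762 d.
Sum = 10.628 ≈ 10.6 days.

10.6 days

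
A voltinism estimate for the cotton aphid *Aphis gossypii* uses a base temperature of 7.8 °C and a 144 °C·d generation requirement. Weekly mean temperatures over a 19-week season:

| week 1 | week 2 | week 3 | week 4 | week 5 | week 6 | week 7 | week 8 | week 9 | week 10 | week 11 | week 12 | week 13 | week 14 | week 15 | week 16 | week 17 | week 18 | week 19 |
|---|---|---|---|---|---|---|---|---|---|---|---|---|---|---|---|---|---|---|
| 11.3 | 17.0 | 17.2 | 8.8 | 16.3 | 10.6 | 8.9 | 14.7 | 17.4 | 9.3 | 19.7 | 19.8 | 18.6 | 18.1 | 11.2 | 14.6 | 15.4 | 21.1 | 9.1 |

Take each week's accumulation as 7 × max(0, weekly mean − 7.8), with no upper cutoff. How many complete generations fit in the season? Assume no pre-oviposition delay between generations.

Weekly DD (7 × max(0, T̄ − 7.8)): 24.5, 64.4, 65.8, 7.0, 59.5, 19.6, 7.7, 48.3, 67.2, 10.5, 83.3, 84.0, 75.6, 72.1, 23.8, 47.6, 53.2, 93.1, 9.1.
Season total = 916.3 DD.
Complete generations = ⌊916.3 / 144⌋ = 6.

6 generations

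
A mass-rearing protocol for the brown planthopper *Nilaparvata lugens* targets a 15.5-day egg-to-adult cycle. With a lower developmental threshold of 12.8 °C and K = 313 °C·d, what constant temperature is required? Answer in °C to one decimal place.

33.0 °C

Required daily accumulation = 313 / 15.5 = 20.194 DD/day.
T = T_base + 20.194 = 12.8 + 20.194 = 32.994 ≈ 33.0 °C.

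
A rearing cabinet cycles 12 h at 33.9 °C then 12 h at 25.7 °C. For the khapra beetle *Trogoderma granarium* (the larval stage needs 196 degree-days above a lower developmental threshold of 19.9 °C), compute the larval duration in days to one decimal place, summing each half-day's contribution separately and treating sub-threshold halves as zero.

19.8 days

Day half: max(0, 33.9 − 19.9) × 0.5 = 14.0 × 0.5 = 7.00 DD.
Night half: max(0, 25.7 − 19.9) × 0.5 = 5.8 × 0.5 = 2.90 DD.
Per 24 h: 9.90 DD/day.
Duration = 196 / 9.90 = 19.798 ≈ 19.8 days.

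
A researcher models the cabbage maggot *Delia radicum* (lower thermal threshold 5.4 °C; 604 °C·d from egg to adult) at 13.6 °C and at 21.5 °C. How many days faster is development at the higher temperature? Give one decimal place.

At 13.6 °C: 604 / (13.6 − 5.4) = 604 / 8.2 = 73.659 d.
At 21.5 °C: 604 / (21.5 − 5.4) = 604 / 16.1 = 37.516 d.
Difference = |73.659 − 37.516| = 36.143 ≈ 36.1 days.

36.1 days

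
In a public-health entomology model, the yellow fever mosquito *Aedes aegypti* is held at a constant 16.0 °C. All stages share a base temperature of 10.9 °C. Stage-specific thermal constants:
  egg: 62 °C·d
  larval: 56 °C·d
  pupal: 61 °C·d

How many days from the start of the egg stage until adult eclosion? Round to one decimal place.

Daily accumulation at 16.0 °C = 16.0 − 10.9 = 5.1 DD/day.
Total K = 62 + 56 + 61 = 179 DD.
Total duration = 179 / 5.1 = 35.098 ≈ 35.1 days.

35.1 days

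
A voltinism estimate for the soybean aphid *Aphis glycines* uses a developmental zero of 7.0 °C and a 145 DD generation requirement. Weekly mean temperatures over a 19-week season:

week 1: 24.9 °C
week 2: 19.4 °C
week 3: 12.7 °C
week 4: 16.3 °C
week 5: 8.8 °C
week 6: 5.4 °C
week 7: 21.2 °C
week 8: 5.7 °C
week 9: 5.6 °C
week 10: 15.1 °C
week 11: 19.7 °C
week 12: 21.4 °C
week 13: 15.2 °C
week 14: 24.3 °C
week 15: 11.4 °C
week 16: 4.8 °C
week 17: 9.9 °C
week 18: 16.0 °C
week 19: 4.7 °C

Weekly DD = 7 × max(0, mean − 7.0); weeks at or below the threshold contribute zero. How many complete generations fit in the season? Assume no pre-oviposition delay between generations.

Weekly DD (7 × max(0, T̄ − 7.0)): 125.3, 86.8, 39.9, 65.1, 12.6, 0.0, 99.4, 0.0, 0.0, 56.7, 88.9, 100.8, 57.4, 121.1, 30.8, 0.0, 20.3, 63.0, 0.0.
Season total = 968.1 DD.
Complete generations = ⌊968.1 / 145⌋ = 6.

6 generations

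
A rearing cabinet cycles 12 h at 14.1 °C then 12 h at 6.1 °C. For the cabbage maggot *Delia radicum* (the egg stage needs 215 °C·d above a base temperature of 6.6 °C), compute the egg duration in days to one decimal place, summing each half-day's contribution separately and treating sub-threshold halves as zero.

57.3 days

Day half: max(0, 14.1 − 6.6) × 0.5 = 7.5 × 0.5 = 3.75 DD.
Night half: max(0, 6.1 − 6.6) × 0.5 = 0.0 × 0.5 = 0.00 DD.
Per 24 h: 3.75 DD/day.
Duration = 215 / 3.75 = 57.333 ≈ 57.3 days.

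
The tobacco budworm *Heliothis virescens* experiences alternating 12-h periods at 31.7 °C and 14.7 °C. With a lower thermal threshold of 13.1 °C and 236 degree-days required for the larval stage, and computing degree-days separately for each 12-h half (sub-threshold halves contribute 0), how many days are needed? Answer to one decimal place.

Day half: max(0, 31.7 − 13.1) × 0.5 = 18.6 × 0.5 = 9.30 DD.
Night half: max(0, 14.7 − 13.1) × 0.5 = 1.6 × 0.5 = 0.80 DD.
Per 24 h: 10.10 DD/day.
Duration = 236 / 10.10 = 23.366 ≈ 23.4 days.

23.4 days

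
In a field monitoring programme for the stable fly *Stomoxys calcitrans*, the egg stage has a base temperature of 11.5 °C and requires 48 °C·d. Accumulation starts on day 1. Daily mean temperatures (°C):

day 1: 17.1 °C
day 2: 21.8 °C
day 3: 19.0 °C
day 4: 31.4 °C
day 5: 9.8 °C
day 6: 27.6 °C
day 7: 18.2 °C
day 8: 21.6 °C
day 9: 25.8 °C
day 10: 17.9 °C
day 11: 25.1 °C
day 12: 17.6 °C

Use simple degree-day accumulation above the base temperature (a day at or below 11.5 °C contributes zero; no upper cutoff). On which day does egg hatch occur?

day 6

Daily DD above 11.5 °C: 5.6, 10.3, 7.5, 19.9, 0.0, 16.1, 6.7, 10.1, 14.3, 6.4, 13.6, 6.1.
Cumulative: 5.6, 15.9, 23.4, 43.3, 43.3, 59.4, 66.1, 76.2, 90.5, 96.9, 110.5, 116.6.
The total first reaches 48 DD on day 6.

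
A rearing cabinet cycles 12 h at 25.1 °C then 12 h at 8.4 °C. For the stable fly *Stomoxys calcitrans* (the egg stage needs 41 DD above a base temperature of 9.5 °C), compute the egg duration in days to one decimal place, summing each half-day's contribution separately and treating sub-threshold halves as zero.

5.3 days

Day half: max(0, 25.1 − 9.5) × 0.5 = 15.6 × 0.5 = 7.80 DD.
Night half: max(0, 8.4 − 9.5) × 0.5 = 0.0 × 0.5 = 0.00 DD.
Per 24 h: 7.80 DD/day.
Duration = 41 / 7.80 = 5.256 ≈ 5.3 days.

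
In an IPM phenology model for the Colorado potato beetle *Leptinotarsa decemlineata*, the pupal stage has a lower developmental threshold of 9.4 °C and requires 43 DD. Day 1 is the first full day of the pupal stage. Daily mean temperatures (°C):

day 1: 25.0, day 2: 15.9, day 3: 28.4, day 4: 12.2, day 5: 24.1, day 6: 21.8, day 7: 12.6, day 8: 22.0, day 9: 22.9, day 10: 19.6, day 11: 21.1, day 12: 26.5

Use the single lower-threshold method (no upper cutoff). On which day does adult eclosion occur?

Daily DD above 9.4 °C: 15.6, 6.5, 19.0, 2.8, 14.7, 12.4, 3.2, 12.6, 13.5, 10.2, 11.7, 17.1.
Cumulative: 15.6, 22.1, 41.1, 43.9, 58.6, 71.0, 74.2, 86.8, 100.3, 110.5, 122.2, 139.3.
The total first reaches 43 DD on day 4.

day 4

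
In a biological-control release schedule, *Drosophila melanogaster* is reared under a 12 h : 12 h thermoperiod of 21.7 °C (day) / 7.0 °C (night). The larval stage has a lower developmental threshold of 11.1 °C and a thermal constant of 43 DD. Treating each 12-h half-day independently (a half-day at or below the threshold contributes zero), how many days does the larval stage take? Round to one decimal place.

Day half: max(0, 21.7 − 11.1) × 0.5 = 10.6 × 0.5 = 5.30 DD.
Night half: max(0, 7.0 − 11.1) × 0.5 = 0.0 × 0.5 = 0.00 DD.
Per 24 h: 5.30 DD/day.
Duration = 43 / 5.30 = 8.113 ≈ 8.1 days.

8.1 days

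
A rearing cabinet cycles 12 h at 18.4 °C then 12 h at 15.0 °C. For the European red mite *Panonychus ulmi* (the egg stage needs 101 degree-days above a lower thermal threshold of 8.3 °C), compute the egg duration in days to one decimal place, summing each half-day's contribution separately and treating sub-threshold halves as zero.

Day half: max(0, 18.4 − 8.3) × 0.5 = 10.1 × 0.5 = 5.05 DD.
Night half: max(0, 15.0 − 8.3) × 0.5 = 6.7 × 0.5 = 3.35 DD.
Per 24 h: 8.40 DD/day.
Duration = 101 / 8.40 = 12.024 ≈ 12.0 days.

12.0 days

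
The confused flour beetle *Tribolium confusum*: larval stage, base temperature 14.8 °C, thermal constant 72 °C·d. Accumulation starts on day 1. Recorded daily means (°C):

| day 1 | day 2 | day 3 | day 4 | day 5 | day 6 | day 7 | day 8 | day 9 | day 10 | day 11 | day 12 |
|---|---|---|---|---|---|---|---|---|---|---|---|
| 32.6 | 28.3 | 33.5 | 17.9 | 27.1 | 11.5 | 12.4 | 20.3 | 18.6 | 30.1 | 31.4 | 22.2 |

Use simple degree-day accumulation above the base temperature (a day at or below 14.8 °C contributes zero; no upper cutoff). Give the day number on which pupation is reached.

Daily DD above 14.8 °C: 17.8, 13.5, 18.7, 3.1, 12.3, 0.0, 0.0, 5.5, 3.8, 15.3, 16.6, 7.4.
Cumulative: 17.8, 31.3, 50.0, 53.1, 65.4, 65.4, 65.4, 70.9, 74.7, 90.0, 106.6, 114.0.
The total first reaches 72 DD on day 9.

day 9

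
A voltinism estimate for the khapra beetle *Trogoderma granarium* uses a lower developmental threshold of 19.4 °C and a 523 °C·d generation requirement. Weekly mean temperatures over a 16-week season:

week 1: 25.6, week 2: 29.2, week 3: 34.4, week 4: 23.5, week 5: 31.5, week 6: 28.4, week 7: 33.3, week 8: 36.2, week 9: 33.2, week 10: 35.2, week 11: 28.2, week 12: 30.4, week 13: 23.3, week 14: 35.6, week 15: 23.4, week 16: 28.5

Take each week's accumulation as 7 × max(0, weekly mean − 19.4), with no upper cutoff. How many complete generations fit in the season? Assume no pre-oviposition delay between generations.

2 generations

Weekly DD (7 × max(0, T̄ − 19.4)): 43.4, 68.6, 105.0, 28.7, 84.7, 63.0, 97.3, 117.6, 96.6, 110.6, 61.6, 77.0, 27.3, 113.4, 28.0, 63.7.
Season total = 1186.5 DD.
Complete generations = ⌊1186.5 / 523⌋ = 2.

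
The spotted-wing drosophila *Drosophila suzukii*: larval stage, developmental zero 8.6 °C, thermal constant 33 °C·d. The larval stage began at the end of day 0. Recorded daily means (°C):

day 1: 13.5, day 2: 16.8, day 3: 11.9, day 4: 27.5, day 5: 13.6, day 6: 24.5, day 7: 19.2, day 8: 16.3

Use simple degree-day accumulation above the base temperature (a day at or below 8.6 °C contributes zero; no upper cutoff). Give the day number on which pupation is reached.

Daily DD above 8.6 °C: 4.9, 8.2, 3.3, 18.9, 5.0, 15.9, 10.6, 7.7.
Cumulative: 4.9, 13.1, 16.4, 35.3, 40.3, 56.2, 66.8, 74.5.
The total first reaches 33 DD on day 4.

day 4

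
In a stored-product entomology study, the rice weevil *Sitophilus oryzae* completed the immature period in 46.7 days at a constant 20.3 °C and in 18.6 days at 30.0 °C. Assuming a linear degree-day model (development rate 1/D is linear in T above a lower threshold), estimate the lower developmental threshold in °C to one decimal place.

13.9 °C

Under the model K = D·(T − T_b), so D₁·(T₁ − T_b) = D₂·(T₂ − T_b).
46.7·(20.3 − T_b) = 18.6·(30.0 − T_b)
T_b = (46.7·20.3 − 18.6·30.0) / (46.7 − 18.6) = 390.01 / 28.1 = 13.879 °C ≈ 13.9 °C.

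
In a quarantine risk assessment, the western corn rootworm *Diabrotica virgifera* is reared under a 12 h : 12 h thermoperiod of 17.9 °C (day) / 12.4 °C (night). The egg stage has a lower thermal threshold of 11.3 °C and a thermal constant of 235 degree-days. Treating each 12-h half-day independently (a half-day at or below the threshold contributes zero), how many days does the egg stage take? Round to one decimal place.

Day half: max(0, 17.9 − 11.3) × 0.5 = 6.6 × 0.5 = 3.30 DD.
Night half: max(0, 12.4 − 11.3) × 0.5 = 1.1 × 0.5 = 0.55 DD.
Per 24 h: 3.85 DD/day.
Duration = 235 / 3.85 = 61.039 ≈ 61.0 days.

61.0 days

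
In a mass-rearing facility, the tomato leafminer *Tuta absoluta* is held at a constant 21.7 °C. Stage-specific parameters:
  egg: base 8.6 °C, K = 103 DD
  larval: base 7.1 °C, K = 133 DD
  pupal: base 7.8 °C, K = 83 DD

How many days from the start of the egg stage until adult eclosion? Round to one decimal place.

egg: 103 / (21.7 − 8.6) = 103 / 13.1 = 7.863 d.
larval: 133 / (21.7 − 7.1) = 133 / 14.6 = 9.110 d.
pupal: 83 / (21.7 − 7.8) = 83 / 13.9 = 5.971 d.
Sum = 22.943 ≈ 22.9 days.

22.9 days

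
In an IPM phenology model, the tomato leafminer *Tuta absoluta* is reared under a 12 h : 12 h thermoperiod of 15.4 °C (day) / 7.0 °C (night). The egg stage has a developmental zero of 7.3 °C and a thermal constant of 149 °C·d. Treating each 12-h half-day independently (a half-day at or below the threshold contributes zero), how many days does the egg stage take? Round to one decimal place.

36.8 days

Day half: max(0, 15.4 − 7.3) × 0.5 = 8.1 × 0.5 = 4.05 DD.
Night half: max(0, 7.0 − 7.3) × 0.5 = 0.0 × 0.5 = 0.00 DD.
Per 24 h: 4.05 DD/day.
Duration = 149 / 4.05 = 36.790 ≈ 36.8 days.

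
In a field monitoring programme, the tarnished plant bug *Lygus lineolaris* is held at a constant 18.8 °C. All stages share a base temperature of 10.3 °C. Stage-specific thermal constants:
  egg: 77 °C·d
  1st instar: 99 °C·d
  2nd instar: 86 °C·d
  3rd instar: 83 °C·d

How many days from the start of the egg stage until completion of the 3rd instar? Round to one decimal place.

40.6 days

Daily accumulation at 18.8 °C = 18.8 − 10.3 = 8.5 DD/day.
Total K = 77 + 99 + 86 + 83 = 345 DD.
Total duration = 345 / 8.5 = 40.588 ≈ 40.6 days.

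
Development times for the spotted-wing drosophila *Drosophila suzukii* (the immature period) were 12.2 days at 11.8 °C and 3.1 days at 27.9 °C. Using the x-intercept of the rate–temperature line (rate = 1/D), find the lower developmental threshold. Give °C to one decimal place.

Equal thermal constants: D₁(T₁ − T_b) = D₂(T₂ − T_b).
12.2·(11.8 − T_b) = 3.1·(27.9 − T_b)
T_b = (12.2·11.8 − 3.1·27.9) / (12.2 − 3.1) = 57.47 / 9.1 = 6.315 °C ≈ 6.3 °C.

6.3 °C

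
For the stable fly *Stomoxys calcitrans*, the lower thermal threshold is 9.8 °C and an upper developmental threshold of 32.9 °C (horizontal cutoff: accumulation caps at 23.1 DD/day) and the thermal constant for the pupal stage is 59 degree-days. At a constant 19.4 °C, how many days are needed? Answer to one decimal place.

Daily accumulation = 19.4 − 9.8 = 9.6 DD/day.
Duration = 59 / 9.6 = 6.146 ≈ 6.1 days.

6.1 days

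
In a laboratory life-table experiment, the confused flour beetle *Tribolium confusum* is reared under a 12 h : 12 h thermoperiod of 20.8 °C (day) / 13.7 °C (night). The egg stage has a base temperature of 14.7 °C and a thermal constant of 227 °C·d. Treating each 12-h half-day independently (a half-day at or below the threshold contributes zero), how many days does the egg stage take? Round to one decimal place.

74.4 days

Day half: max(0, 20.8 − 14.7) × 0.5 = 6.1 × 0.5 = 3.05 DD.
Night half: max(0, 13.7 − 14.7) × 0.5 = 0.0 × 0.5 = 0.00 DD.
Per 24 h: 3.05 DD/day.
Duration = 227 / 3.05 = 74.426 ≈ 74.4 days.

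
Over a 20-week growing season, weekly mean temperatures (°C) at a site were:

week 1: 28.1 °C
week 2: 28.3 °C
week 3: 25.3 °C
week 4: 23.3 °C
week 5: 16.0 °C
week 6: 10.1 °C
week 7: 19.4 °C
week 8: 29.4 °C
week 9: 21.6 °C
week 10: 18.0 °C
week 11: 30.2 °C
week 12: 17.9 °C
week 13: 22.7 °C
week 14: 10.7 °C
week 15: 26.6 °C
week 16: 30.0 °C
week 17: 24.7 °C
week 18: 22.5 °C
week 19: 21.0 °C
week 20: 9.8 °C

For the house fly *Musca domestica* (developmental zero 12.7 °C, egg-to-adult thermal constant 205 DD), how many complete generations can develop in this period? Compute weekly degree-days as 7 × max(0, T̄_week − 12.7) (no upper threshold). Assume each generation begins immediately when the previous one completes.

Weekly DD (7 × max(0, T̄ − 12.7)): 107.8, 109.2, 88.2, 74.2, 23.1, 0.0, 46.9, 116.9, 62.3, 37.1, 122.5, 36.4, 70.0, 0.0, 97.3, 121.1, 84.0, 68.6, 58.1, 0.0.
Season total = 1323.7 DD.
Complete generations = ⌊1323.7 / 205⌋ = 6.

6 generations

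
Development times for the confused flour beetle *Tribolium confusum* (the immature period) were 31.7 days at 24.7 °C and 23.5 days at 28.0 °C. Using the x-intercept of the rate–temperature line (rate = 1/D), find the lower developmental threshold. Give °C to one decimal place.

Under the model K = D·(T − T_b), so D₁·(T₁ − T_b) = D₂·(T₂ − T_b).
31.7·(24.7 − T_b) = 23.5·(28.0 − T_b)
T_b = (31.7·24.7 − 23.5·28.0) / (31.7 − 23.5) = 124.99 / 8.2 = 15.243 °C ≈ 15.2 °C.

15.2 °C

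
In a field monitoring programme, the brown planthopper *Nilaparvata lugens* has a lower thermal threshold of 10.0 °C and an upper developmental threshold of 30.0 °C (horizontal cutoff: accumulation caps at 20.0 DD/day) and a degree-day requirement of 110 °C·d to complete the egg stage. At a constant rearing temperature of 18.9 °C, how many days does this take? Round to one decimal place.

Daily accumulation = 18.9 − 10.0 = 8.9 DD/day.
Duration = 110 / 8.9 = 12.360 ≈ 12.4 days.

12.4 days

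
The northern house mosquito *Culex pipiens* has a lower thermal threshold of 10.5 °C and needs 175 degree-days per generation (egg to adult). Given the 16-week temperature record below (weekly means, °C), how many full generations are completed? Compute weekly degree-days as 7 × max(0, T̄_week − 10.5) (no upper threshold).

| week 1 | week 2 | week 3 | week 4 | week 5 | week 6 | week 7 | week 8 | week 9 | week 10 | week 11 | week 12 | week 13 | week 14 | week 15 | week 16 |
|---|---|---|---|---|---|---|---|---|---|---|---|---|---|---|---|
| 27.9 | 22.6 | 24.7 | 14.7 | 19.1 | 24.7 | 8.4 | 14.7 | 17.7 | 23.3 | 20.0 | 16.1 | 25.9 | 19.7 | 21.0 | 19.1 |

Weekly DD (7 × max(0, T̄ − 10.5)): 121.8, 84.7, 99.4, 29.4, 60.2, 99.4, 0.0, 29.4, 50.4, 89.6, 66.5, 39.2, 107.8, 64.4, 73.5, 60.2.
Season total = 1075.9 DD.
Complete generations = ⌊1075.9 / 175⌋ = 6.

6 generations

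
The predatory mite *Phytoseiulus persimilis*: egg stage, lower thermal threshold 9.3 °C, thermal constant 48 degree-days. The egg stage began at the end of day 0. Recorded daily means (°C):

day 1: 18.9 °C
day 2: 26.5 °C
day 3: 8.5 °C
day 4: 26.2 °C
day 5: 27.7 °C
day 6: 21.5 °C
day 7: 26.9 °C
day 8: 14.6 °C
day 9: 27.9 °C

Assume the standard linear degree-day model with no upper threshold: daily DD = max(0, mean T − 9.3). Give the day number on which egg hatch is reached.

Daily DD above 9.3 °C: 9.6, 17.2, 0.0, 16.9, 18.4, 12.2, 17.6, 5.3, 18.6.
Cumulative: 9.6, 26.8, 26.8, 43.7, 62.1, 74.3, 91.9, 97.2, 115.8.
The total first reaches 48 DD on day 5.

day 5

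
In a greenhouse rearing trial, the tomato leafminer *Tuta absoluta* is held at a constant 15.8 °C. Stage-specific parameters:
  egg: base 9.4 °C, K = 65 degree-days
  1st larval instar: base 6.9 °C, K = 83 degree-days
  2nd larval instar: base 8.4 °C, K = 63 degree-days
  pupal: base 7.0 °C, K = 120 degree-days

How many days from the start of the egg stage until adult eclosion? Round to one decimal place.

egg: 65 / (15.8 − 9.4) = 65 / 6.4 = 10.156 d.
1st larval instar: 83 / (15.8 − 6.9) = 83 / 8.9 = 9.326 d.
2nd larval instar: 63 / (15.8 − 8.4) = 63 / 7.4 = 8.514 d.
pupal: 120 / (15.8 − 7.0) = 120 / 8.8 = 13.636 d.
Sum = 41.632 ≈ 41.6 days.

41.6 days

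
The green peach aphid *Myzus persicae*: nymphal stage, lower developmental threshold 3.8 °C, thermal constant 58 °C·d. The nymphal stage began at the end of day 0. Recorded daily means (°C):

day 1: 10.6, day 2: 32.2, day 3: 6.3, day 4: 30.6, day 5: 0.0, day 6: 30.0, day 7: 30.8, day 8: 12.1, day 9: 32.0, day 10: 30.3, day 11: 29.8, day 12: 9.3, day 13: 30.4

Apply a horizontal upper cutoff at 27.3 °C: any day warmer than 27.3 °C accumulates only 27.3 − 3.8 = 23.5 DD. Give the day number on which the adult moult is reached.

Daily DD above 3.8 °C (capped at 23.5): 6.8, 23.5, 2.5, 23.5, 0.0, 23.5, 23.5, 8.3, 23.5, 23.5, 23.5, 5.5, 23.5.
Cumulative: 6.8, 30.3, 32.8, 56.3, 56.3, 79.8, 103.3, 111.6, 135.1, 158.6, 182.1, 187.6, 211.1.
The total first reaches 58 DD on day 6.

day 6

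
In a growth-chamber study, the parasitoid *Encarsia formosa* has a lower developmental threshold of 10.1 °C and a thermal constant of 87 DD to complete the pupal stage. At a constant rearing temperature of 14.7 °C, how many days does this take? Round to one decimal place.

18.9 days

Daily accumulation = 14.7 − 10.1 = 4.6 DD/day.
Duration = 87 / 4.6 = 18.913 ≈ 18.9 days.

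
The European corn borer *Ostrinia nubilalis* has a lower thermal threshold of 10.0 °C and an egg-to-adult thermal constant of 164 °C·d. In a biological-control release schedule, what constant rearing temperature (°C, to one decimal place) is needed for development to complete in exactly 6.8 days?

34.1 °C

Required daily accumulation = 164 / 6.8 = 24.118 DD/day.
T = T_base + 24.118 = 10.0 + 24.118 = 34.118 ≈ 34.1 °C.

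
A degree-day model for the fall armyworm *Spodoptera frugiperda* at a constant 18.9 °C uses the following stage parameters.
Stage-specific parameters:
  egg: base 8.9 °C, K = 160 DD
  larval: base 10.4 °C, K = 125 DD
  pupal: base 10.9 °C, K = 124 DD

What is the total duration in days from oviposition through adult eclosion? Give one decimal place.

46.2 days

egg: 160 / (18.9 − 8.9) = 160 / 10.0 = 16.000 d.
larval: 125 / (18.9 − 10.4) = 125 / 8.5 = 14.706 d.
pupal: 124 / (18.9 − 10.9) = 124 / 8.0 = 15.500 d.
Sum = 46.206 ≈ 46.2 days.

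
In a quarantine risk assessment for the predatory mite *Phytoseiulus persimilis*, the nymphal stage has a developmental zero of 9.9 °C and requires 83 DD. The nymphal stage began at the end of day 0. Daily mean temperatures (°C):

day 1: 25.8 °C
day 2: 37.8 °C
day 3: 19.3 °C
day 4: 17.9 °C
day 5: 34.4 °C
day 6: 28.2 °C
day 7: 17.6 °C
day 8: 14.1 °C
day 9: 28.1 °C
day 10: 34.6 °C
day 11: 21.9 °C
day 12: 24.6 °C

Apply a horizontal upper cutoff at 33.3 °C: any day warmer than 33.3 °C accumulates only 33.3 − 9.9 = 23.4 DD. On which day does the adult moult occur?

day 6

Daily DD above 9.9 °C (capped at 23.4): 15.9, 23.4, 9.4, 8.0, 23.4, 18.3, 7.7, 4.2, 18.2, 23.4, 12.0, 14.7.
Cumulative: 15.9, 39.3, 48.7, 56.7, 80.1, 98.4, 106.1, 110.3, 128.5, 151.9, 163.9, 178.6.
The total first reaches 83 DD on day 6.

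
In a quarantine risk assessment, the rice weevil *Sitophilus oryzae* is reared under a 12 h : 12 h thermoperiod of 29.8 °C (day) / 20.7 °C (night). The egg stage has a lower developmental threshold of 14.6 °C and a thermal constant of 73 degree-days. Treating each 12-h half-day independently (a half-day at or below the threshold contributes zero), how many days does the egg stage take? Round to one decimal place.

6.9 days

Day half: max(0, 29.8 − 14.6) × 0.5 = 15.2 × 0.5 = 7.60 DD.
Night half: max(0, 20.7 − 14.6) × 0.5 = 6.1 × 0.5 = 3.05 DD.
Per 24 h: 10.65 DD/day.
Duration = 73 / 10.65 = 6.854 ≈ 6.9 days.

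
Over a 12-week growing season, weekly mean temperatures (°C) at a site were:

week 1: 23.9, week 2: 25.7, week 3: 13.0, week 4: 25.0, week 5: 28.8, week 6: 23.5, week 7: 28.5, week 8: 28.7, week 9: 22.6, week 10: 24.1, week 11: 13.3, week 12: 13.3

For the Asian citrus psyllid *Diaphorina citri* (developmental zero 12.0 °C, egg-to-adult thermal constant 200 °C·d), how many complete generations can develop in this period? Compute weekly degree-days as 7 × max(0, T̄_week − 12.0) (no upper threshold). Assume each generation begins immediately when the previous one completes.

Weekly DD (7 × max(0, T̄ − 12.0)): 83.3, 95.9, 7.0, 91.0, 117.6, 80.5, 115.5, 116.9, 74.2, 84.7, 9.1, 9.1.
Season total = 884.8 DD.
Complete generations = ⌊884.8 / 200⌋ = 4.

4 generations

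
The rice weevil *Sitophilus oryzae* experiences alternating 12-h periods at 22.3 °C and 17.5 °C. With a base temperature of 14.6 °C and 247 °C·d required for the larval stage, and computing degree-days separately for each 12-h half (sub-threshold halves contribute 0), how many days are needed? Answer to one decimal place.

Day half: max(0, 22.3 − 14.6) × 0.5 = 7.7 × 0.5 = 3.85 DD.
Night half: max(0, 17.5 − 14.6) × 0.5 = 2.9 × 0.5 = 1.45 DD.
Per 24 h: 5.30 DD/day.
Duration = 247 / 5.30 = 46.604 ≈ 46.6 days.

46.6 days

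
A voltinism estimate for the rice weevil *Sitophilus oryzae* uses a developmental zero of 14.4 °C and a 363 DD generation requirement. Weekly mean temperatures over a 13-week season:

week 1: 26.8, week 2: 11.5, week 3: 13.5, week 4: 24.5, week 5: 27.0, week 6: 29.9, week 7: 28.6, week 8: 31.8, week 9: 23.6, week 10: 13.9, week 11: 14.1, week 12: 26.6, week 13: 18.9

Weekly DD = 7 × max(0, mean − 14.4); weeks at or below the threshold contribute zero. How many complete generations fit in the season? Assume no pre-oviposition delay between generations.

Weekly DD (7 × max(0, T̄ − 14.4)): 86.8, 0.0, 0.0, 70.7, 88.2, 108.5, 99.4, 121.8, 64.4, 0.0, 0.0, 85.4, 31.5.
Season total = 756.7 DD.
Complete generations = ⌊756.7 / 363⌋ = 2.

2 generations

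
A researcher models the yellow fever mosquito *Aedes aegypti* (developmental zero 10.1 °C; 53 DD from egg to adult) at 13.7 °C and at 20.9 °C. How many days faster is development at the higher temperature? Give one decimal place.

At 13.7 °C: 53 / (13.7 − 10.1) = 53 / 3.6 = 14.722 d.
At 20.9 °C: 53 / (20.9 − 10.1) = 53 / 10.8 = 4.907 d.
Difference = |14.722 − 4.907| = 9.815 ≈ 9.8 days.

9.8 days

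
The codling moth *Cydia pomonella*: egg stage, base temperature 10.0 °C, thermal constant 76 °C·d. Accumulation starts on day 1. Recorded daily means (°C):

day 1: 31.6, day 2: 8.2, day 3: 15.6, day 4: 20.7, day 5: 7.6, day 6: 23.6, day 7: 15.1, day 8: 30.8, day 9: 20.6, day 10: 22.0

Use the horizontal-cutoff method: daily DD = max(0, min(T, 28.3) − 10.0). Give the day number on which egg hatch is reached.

day 9

Daily DD above 10.0 °C (capped at 18.3): 18.3, 0.0, 5.6, 10.7, 0.0, 13.6, 5.1, 18.3, 10.6, 12.0.
Cumulative: 18.3, 18.3, 23.9, 34.6, 34.6, 48.2, 53.3, 71.6, 82.2, 94.2.
The total first reaches 76 DD on day 9.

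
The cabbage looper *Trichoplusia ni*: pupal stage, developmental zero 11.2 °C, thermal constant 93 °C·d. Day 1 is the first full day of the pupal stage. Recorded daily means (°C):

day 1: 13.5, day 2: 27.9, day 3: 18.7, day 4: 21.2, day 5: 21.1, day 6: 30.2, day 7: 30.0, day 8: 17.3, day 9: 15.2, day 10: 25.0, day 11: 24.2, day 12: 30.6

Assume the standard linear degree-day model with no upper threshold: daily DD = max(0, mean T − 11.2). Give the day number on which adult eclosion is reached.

Daily DD above 11.2 °C: 2.3, 16.7, 7.5, 10.0, 9.9, 19.0, 18.8, 6.1, 4.0, 13.8, 13.0, 19.4.
Cumulative: 2.3, 19.0, 26.5, 36.5, 46.4, 65.4, 84.2, 90.3, 94.3, 108.1, 121.1, 140.5.
The total first reaches 93 DD on day 9.

day 9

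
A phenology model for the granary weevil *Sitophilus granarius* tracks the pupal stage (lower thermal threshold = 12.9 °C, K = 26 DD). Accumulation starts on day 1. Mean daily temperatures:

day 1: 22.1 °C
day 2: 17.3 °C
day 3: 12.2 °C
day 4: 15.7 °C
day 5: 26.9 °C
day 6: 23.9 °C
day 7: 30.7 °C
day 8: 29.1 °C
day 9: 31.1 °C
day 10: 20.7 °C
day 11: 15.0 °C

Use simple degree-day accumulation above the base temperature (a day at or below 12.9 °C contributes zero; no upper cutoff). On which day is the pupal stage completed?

day 5

Daily DD above 12.9 °C: 9.2, 4.4, 0.0, 2.8, 14.0, 11.0, 17.8, 16.2, 18.2, 7.8, 2.1.
Cumulative: 9.2, 13.6, 13.6, 16.4, 30.4, 41.4, 59.2, 75.4, 93.6, 101.4, 103.5.
The total first reaches 26 DD on day 5.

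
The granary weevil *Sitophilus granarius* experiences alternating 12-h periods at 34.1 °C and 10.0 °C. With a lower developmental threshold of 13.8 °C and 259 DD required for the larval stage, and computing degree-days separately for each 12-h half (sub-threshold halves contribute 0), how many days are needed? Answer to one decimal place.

25.5 days

Day half: max(0, 34.1 − 13.8) × 0.5 = 20.3 × 0.5 = 10.15 DD.
Night half: max(0, 10.0 − 13.8) × 0.5 = 0.0 × 0.5 = 0.00 DD.
Per 24 h: 10.15 DD/day.
Duration = 259 / 10.15 = 25.517 ≈ 25.5 days.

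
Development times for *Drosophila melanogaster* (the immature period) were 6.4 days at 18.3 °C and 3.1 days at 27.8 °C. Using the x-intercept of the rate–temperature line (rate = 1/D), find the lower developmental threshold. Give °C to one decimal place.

Linear rate model ⇒ the product D·(T − T_b) is constant across temperatures.
6.4·(18.3 − T_b) = 3.1·(27.8 − T_b)
T_b = (6.4·18.3 − 3.1·27.8) / (6.4 − 3.1) = 30.94 / 3.3 = 9.376 °C ≈ 9.4 °C.

9.4 °C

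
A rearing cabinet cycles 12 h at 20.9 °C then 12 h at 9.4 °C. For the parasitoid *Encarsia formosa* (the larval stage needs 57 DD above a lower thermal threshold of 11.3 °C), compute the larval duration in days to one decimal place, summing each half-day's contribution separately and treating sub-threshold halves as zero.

Day half: max(0, 20.9 − 11.3) × 0.5 = 9.6 × 0.5 = 4.80 DD.
Night half: max(0, 9.4 − 11.3) × 0.5 = 0.0 × 0.5 = 0.00 DD.
Per 24 h: 4.80 DD/day.
Duration = 57 / 4.80 = 11.875 ≈ 11.9 days.

11.9 days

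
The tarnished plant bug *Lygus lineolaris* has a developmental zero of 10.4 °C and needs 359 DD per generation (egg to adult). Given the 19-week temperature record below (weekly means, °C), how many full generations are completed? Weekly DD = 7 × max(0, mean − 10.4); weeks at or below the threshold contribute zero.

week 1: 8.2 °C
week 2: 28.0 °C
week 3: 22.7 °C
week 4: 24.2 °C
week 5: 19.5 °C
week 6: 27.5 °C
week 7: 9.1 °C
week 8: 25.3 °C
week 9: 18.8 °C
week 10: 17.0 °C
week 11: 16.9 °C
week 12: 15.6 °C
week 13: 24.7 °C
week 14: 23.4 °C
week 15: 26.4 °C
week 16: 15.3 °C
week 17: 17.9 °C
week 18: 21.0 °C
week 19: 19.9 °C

Weekly DD (7 × max(0, T̄ − 10.4)): 0.0, 123.2, 86.1, 96.6, 63.7, 119.7, 0.0, 104.3, 58.8, 46.2, 45.5, 36.4, 100.1, 91.0, 112.0, 34.3, 52.5, 74.2, 66.5.
Season total = 1311.1 DD.
Complete generations = ⌊1311.1 / 359⌋ = 3.

3 generations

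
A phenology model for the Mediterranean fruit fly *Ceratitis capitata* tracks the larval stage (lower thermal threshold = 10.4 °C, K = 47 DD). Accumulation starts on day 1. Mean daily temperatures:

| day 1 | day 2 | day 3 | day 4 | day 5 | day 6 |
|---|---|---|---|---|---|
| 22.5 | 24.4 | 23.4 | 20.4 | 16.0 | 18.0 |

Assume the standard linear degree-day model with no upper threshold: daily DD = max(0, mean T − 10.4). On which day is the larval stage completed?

Daily DD above 10.4 °C: 12.1, 14.0, 13.0, 10.0, 5.6, 7.6.
Cumulative: 12.1, 26.1, 39.1, 49.1, 54.7, 62.3.
The total first reaches 47 DD on day 4.

day 4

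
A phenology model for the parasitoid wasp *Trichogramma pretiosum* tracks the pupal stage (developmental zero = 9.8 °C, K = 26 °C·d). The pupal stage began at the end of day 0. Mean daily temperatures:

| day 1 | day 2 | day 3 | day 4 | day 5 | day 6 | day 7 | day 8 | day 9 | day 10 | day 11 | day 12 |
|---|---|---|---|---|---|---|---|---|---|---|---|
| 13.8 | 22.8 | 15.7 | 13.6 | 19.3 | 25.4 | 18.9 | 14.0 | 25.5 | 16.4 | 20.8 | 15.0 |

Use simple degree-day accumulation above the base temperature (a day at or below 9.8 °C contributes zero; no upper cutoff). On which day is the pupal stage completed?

day 4

Daily DD above 9.8 °C: 4.0, 13.0, 5.9, 3.8, 9.5, 15.6, 9.1, 4.2, 15.7, 6.6, 11.0, 5.2.
Cumulative: 4.0, 17.0, 22.9, 26.7, 36.2, 51.8, 60.9, 65.1, 80.8, 87.4, 98.4, 103.6.
The total first reaches 26 DD on day 4.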